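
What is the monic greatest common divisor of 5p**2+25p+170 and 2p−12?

1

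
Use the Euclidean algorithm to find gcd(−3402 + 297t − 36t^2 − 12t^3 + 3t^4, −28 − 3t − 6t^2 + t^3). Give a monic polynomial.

−7 + t

Euclidean algorithm in ℚ[t]:
  3t^4 − 12t^3 − 36t^2 + 297t − 3402 = (3t + 6)(t^3 − 6t^2 − 3t − 28) + (9t^2 + 399t − 3234)
  t^3 − 6t^2 − 3t − 28 = ((1/9)t − 151/27)(9t^2 + 399t − 3234) + ((23290/9)t − 163030/9)
  9t^2 + 399t − 3234 = ((81/23290)t + 2079/11645)((23290/9)t − 163030/9) + (0)
Last nonzero remainder: (23290/9)t − 163030/9. Dividing through by 23290/9 gives the monic gcd t − 7.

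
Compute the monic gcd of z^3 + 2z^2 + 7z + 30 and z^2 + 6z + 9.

z + 3

Repeated division with remainder:
  z^3 + 2z^2 + 7z + 30 = (z - 4)(z^2 + 6z + 9) + (22z + 66)
  z^2 + 6z + 9 = ((1/22)z + 3/22)(22z + 66) + (0)
Last nonzero remainder: 22z + 66. Dividing through by 22 gives the monic gcd z + 3.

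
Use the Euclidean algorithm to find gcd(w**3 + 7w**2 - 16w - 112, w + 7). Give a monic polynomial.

w + 7

Euclidean algorithm in ℚ[w]:
  w**3 + 7w**2 - 16w - 112 = (w**2 - 16)(w + 7) + (0)
The last nonzero remainder w + 7 is already monic.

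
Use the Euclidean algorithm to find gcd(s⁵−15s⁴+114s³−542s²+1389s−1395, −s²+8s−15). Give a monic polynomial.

s²−8s+15

Repeated division with remainder:
  s⁵−15s⁴+114s³−542s²+1389s−1395 = (−s³+7s²−43s+93)(−s²+8s−15) + (0)
Last nonzero remainder: −s²+8s−15. Dividing through by −1 gives the monic gcd s²−8s+15.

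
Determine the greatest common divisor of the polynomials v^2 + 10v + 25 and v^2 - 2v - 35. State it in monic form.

Apply the Euclidean algorithm:
  v^2 + 10v + 25 = (v^2 - 2v - 35) + (12v + 60)
  v^2 - 2v - 35 = ((1/12)v - 7/12)(12v + 60) + (0)
Last nonzero remainder: 12v + 60. Dividing through by 12 gives the monic gcd v + 5.

v + 5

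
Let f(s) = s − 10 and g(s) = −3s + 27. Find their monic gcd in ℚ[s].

Repeated division with remainder:
  s − 10 = (−1/3)(−3s + 27) + (−1)
  −3s + 27 = (3s − 27)(−1) + (0)
The last nonzero remainder is the constant −1, so the polynomials are coprime and gcd = 1.

1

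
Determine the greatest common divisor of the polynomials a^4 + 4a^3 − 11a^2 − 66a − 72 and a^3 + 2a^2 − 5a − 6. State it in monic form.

a + 3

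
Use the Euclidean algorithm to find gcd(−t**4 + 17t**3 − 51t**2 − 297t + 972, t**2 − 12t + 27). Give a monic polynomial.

Repeated division with remainder:
  −t**4 + 17t**3 − 51t**2 − 297t + 972 = (−t**2 + 5t + 36)(t**2 − 12t + 27) + (0)
The last nonzero remainder t**2 − 12t + 27 is already monic.

t**2 − 12t + 27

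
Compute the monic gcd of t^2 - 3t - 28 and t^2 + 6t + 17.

Euclidean algorithm in ℚ[t]:
  t^2 - 3t - 28 = (t^2 + 6t + 17) + (-9t - 45)
  t^2 + 6t + 17 = (-(1/9)t - 1/9)(-9t - 45) + (12)
  -9t - 45 = (-(3/4)t - 15/4)(12) + (0)
The last nonzero remainder is the constant 12, so the polynomials are coprime and gcd = 1.

1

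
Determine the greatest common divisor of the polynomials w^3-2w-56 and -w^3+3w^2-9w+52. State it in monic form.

Apply the Euclidean algorithm:
  w^3-2w-56 = (-1)(-w^3+3w^2-9w+52) + (3w^2-11w-4)
  -w^3+3w^2-9w+52 = (-(1/3)w-2/9)(3w^2-11w-4) + (-(115/9)w+460/9)
  3w^2-11w-4 = (-(27/115)w-9/115)(-(115/9)w+460/9) + (0)
Last nonzero remainder: -(115/9)w+460/9. Dividing through by -115/9 gives the monic gcd w-4.

w-4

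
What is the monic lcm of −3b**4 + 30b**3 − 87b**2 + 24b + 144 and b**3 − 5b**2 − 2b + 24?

Euclidean algorithm in ℚ[b]:
  −3b**4 + 30b**3 − 87b**2 + 24b + 144 = (−3b + 15)(b**3 − 5b**2 − 2b + 24) + (−18b**2 + 126b − 216)
  b**3 − 5b**2 − 2b + 24 = (−(1/18)b − 1/9)(−18b**2 + 126b − 216) + (0)
Last nonzero remainder: −18b**2 + 126b − 216. Dividing through by −18 gives the monic gcd b**2 − 7b + 12.
Then lcm(f, g) = f·g / gcd(f, g); expanding and making the result monic gives the answer.

b**5 − 8b**4 + 9b**3 + 50b**2 − 64b − 96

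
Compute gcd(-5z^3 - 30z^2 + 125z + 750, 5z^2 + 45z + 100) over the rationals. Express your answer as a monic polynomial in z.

z + 5

Repeated division with remainder:
  -5z^3 - 30z^2 + 125z + 750 = (-z + 3)(5z^2 + 45z + 100) + (90z + 450)
  5z^2 + 45z + 100 = ((1/18)z + 2/9)(90z + 450) + (0)
Last nonzero remainder: 90z + 450. Dividing through by 90 gives the monic gcd z + 5.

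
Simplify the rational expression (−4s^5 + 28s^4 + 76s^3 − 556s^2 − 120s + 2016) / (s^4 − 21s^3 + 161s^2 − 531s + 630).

(−4s^3 − 12s^2 + 40s + 96)/(s^2 − 11s + 30)

Apply the Euclidean algorithm:
  −4s^5 + 28s^4 + 76s^3 − 556s^2 − 120s + 2016 = (−4s − 56)(s^4 − 21s^3 + 161s^2 − 531s + 630) + (−456s^3 + 6336s^2 − 27336s + 37296)
  s^4 − 21s^3 + 161s^2 − 531s + 630 = (−(1/456)s + 45/2888)(−456s^3 + 6336s^2 − 27336s + 37296) + ((840/361)s^2 − (8400/361)s + 17640/361)
  −456s^3 + 6336s^2 − 27336s + 37296 = (−(6859/35)s + 26714/35)((840/361)s^2 − (8400/361)s + 17640/361) + (0)
Last nonzero remainder: (840/361)s^2 − (8400/361)s + 17640/361. Dividing through by 840/361 gives the monic gcd s^2 − 10s + 21.
Cancel s^2 − 10s + 21 from numerator and denominator to get the reduced form.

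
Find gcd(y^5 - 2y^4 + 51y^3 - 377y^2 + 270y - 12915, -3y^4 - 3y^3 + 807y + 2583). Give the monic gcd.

Euclidean algorithm in ℚ[y]:
  y^5 - 2y^4 + 51y^3 - 377y^2 + 270y - 12915 = (-(1/3)y + 1)(-3y^4 - 3y^3 + 807y + 2583) + (54y^3 - 108y^2 + 324y - 15498)
  -3y^4 - 3y^3 + 807y + 2583 = (-(1/18)y - 1/6)(54y^3 - 108y^2 + 324y - 15498) + (0)
Last nonzero remainder: 54y^3 - 108y^2 + 324y - 15498. Dividing through by 54 gives the monic gcd y^3 - 2y^2 + 6y - 287.

y^3 - 2y^2 + 6y - 287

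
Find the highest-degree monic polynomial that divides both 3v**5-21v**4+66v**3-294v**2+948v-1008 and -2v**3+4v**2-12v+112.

v**3-2v**2+6v-56

Euclidean algorithm in ℚ[v]:
  3v**5-21v**4+66v**3-294v**2+948v-1008 = (-(3/2)v**2+(15/2)v-9)(-2v**3+4v**2-12v+112) + (0)
Last nonzero remainder: -2v**3+4v**2-12v+112. Dividing through by -2 gives the monic gcd v**3-2v**2+6v-56.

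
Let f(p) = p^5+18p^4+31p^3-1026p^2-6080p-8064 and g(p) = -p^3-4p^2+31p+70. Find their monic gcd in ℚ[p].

p^2+9p+14

Apply the Euclidean algorithm:
  p^5+18p^4+31p^3-1026p^2-6080p-8064 = (-p^2-14p-6)(-p^3-4p^2+31p+70) + (-546p^2-4914p-7644)
  -p^3-4p^2+31p+70 = ((1/546)p-5/546)(-546p^2-4914p-7644) + (0)
Last nonzero remainder: -546p^2-4914p-7644. Dividing through by -546 gives the monic gcd p^2+9p+14.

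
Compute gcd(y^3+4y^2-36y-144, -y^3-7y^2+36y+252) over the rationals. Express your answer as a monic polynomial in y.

y^2-36

Euclidean algorithm in ℚ[y]:
  y^3+4y^2-36y-144 = (-1)(-y^3-7y^2+36y+252) + (-3y^2+108)
  -y^3-7y^2+36y+252 = ((1/3)y+7/3)(-3y^2+108) + (0)
Last nonzero remainder: -3y^2+108. Dividing through by -3 gives the monic gcd y^2-36.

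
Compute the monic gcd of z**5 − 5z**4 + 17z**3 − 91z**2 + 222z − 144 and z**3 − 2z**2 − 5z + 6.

z**2 − 4z + 3

Euclidean algorithm in ℚ[z]:
  z**5 − 5z**4 + 17z**3 − 91z**2 + 222z − 144 = (z**2 − 3z + 16)(z**3 − 2z**2 − 5z + 6) + (−80z**2 + 320z − 240)
  z**3 − 2z**2 − 5z + 6 = (−(1/80)z − 1/40)(−80z**2 + 320z − 240) + (0)
Last nonzero remainder: −80z**2 + 320z − 240. Dividing through by −80 gives the monic gcd z**2 − 4z + 3.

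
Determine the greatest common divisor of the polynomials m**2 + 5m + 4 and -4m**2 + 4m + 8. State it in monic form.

m + 1

By polynomial division,
  m**2 + 5m + 4 = (-1/4)(-4m**2 + 4m + 8) + (6m + 6)
  -4m**2 + 4m + 8 = (-(2/3)m + 4/3)(6m + 6) + (0)
Last nonzero remainder: 6m + 6. Dividing through by 6 gives the monic gcd m + 1.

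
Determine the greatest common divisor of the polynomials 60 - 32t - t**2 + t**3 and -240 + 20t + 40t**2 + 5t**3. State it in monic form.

-12 + 4t + t**2

Repeated division with remainder:
  t**3 - t**2 - 32t + 60 = (1/5)(5t**3 + 40t**2 + 20t - 240) + (-9t**2 - 36t + 108)
  5t**3 + 40t**2 + 20t - 240 = (-(5/9)t - 20/9)(-9t**2 - 36t + 108) + (0)
Last nonzero remainder: -9t**2 - 36t + 108. Dividing through by -9 gives the monic gcd t**2 + 4t - 12.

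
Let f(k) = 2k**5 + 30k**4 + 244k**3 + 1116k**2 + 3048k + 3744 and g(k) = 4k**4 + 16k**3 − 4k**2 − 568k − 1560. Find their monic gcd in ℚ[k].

k**3 + 9k**2 + 44k + 78

Euclidean algorithm in ℚ[k]:
  2k**5 + 30k**4 + 244k**3 + 1116k**2 + 3048k + 3744 = ((1/2)k + 11/2)(4k**4 + 16k**3 − 4k**2 − 568k − 1560) + (158k**3 + 1422k**2 + 6952k + 12324)
  4k**4 + 16k**3 − 4k**2 − 568k − 1560 = ((2/79)k − 10/79)(158k**3 + 1422k**2 + 6952k + 12324) + (0)
Last nonzero remainder: 158k**3 + 1422k**2 + 6952k + 12324. Dividing through by 158 gives the monic gcd k**3 + 9k**2 + 44k + 78.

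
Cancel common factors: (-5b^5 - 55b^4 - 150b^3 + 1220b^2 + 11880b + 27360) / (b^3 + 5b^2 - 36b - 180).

(-5b^3 - 55b^2 - 330b - 760)/(b + 5)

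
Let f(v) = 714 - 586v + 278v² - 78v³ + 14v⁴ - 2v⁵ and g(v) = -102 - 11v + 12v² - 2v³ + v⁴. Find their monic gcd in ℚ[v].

-51 + 20v - 4v² + v³

Apply the Euclidean algorithm:
  -2v⁵ + 14v⁴ - 78v³ + 278v² - 586v + 714 = (-2v + 10)(v⁴ - 2v³ + 12v² - 11v - 102) + (-34v³ + 136v² - 680v + 1734)
  v⁴ - 2v³ + 12v² - 11v - 102 = (-(1/34)v - 1/17)(-34v³ + 136v² - 680v + 1734) + (0)
Last nonzero remainder: -34v³ + 136v² - 680v + 1734. Dividing through by -34 gives the monic gcd v³ - 4v² + 20v - 51.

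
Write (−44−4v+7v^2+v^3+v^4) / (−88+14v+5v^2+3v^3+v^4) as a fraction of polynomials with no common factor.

(2+v)/(4+v)

Apply the Euclidean algorithm:
  v^4+v^3+7v^2−4v−44 = (v^4+3v^3+5v^2+14v−88) + (−2v^3+2v^2−18v+44)
  v^4+3v^3+5v^2+14v−88 = (−(1/2)v−2)(−2v^3+2v^2−18v+44) + (0)
Last nonzero remainder: −2v^3+2v^2−18v+44. Dividing through by −2 gives the monic gcd v^3−v^2+9v−22.
Cancel v^3−v^2+9v−22 from numerator and denominator to get the reduced form.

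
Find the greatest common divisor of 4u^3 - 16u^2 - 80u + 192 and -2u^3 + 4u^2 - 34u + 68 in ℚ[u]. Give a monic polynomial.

Apply the Euclidean algorithm:
  4u^3 - 16u^2 - 80u + 192 = (-2)(-2u^3 + 4u^2 - 34u + 68) + (-8u^2 - 148u + 328)
  -2u^3 + 4u^2 - 34u + 68 = ((1/4)u - 41/8)(-8u^2 - 148u + 328) + (-(1749/2)u + 1749)
  -8u^2 - 148u + 328 = ((16/1749)u + 328/1749)(-(1749/2)u + 1749) + (0)
Last nonzero remainder: -(1749/2)u + 1749. Dividing through by -1749/2 gives the monic gcd u - 2.

u - 2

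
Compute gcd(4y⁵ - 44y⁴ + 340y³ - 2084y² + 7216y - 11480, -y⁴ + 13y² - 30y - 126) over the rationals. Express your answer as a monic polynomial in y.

By polynomial division,
  4y⁵ - 44y⁴ + 340y³ - 2084y² + 7216y - 11480 = (-4y + 44)(-y⁴ + 13y² - 30y - 126) + (392y³ - 2776y² + 8032y - 5936)
  -y⁴ + 13y² - 30y - 126 = (-(1/392)y - 347/19208)(392y³ - 2776y² + 8032y - 5936) + (-(40000/2401)y² + (240000/2401)y - 80000/343)
  392y³ - 2776y² + 8032y - 5936 = (-(117649/5000)y + 127253/5000)(-(40000/2401)y² + (240000/2401)y - 80000/343) + (0)
Last nonzero remainder: -(40000/2401)y² + (240000/2401)y - 80000/343. Dividing through by -40000/2401 gives the monic gcd y² - 6y + 14.

y² - 6y + 14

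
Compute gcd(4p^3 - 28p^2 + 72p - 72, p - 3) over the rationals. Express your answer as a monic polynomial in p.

Euclidean algorithm in ℚ[p]:
  4p^3 - 28p^2 + 72p - 72 = (4p^2 - 16p + 24)(p - 3) + (0)
The last nonzero remainder p - 3 is already monic.

p - 3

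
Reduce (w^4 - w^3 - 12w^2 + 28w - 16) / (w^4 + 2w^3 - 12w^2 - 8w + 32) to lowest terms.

Repeated division with remainder:
  w^4 - w^3 - 12w^2 + 28w - 16 = (w^4 + 2w^3 - 12w^2 - 8w + 32) + (-3w^3 + 36w - 48)
  w^4 + 2w^3 - 12w^2 - 8w + 32 = (-(1/3)w - 2/3)(-3w^3 + 36w - 48) + (0)
Last nonzero remainder: -3w^3 + 36w - 48. Dividing through by -3 gives the monic gcd w^3 - 12w + 16.
Cancel w^3 - 12w + 16 from numerator and denominator to get the reduced form.

(w - 1)/(w + 2)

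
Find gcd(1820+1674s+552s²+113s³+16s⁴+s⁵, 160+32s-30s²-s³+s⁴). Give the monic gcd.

10+7s+s²

Apply the Euclidean algorithm:
  s⁵+16s⁴+113s³+552s²+1674s+1820 = (s+17)(s⁴-s³-30s²+32s+160) + (160s³+1030s²+970s-900)
  s⁴-s³-30s²+32s+160 = ((1/160)s-119/2560)(160s³+1030s²+970s-900) + ((3025/256)s²+(21175/256)s+15125/128)
  160s³+1030s²+970s-900 = ((8192/605)s-4608/605)((3025/256)s²+(21175/256)s+15125/128) + (0)
Last nonzero remainder: (3025/256)s²+(21175/256)s+15125/128. Dividing through by 3025/256 gives the monic gcd s²+7s+10.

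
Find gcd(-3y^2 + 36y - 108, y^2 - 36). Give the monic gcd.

Euclidean algorithm in ℚ[y]:
  -3y^2 + 36y - 108 = (-3)(y^2 - 36) + (36y - 216)
  y^2 - 36 = ((1/36)y + 1/6)(36y - 216) + (0)
Last nonzero remainder: 36y - 216. Dividing through by 36 gives the monic gcd y - 6.

y - 6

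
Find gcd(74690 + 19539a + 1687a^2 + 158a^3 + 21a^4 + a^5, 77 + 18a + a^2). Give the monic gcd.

77 + 18a + a^2

Euclidean algorithm in ℚ[a]:
  a^5 + 21a^4 + 158a^3 + 1687a^2 + 19539a + 74690 = (a^3 + 3a^2 + 27a + 970)(a^2 + 18a + 77) + (0)
The last nonzero remainder a^2 + 18a + 77 is already monic.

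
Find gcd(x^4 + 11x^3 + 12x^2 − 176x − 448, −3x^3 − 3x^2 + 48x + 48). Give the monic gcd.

Euclidean algorithm in ℚ[x]:
  x^4 + 11x^3 + 12x^2 − 176x − 448 = (−(1/3)x − 10/3)(−3x^3 − 3x^2 + 48x + 48) + (18x^2 − 288)
  −3x^3 − 3x^2 + 48x + 48 = (−(1/6)x − 1/6)(18x^2 − 288) + (0)
Last nonzero remainder: 18x^2 − 288. Dividing through by 18 gives the monic gcd x^2 − 16.

x^2 − 16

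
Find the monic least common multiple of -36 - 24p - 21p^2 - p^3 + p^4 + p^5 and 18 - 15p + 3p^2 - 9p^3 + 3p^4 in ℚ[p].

By polynomial division,
  p^5 + p^4 - p^3 - 21p^2 - 24p - 36 = ((1/3)p + 4/3)(3p^4 - 9p^3 + 3p^2 - 15p + 18) + (10p^3 - 20p^2 - 10p - 60)
  3p^4 - 9p^3 + 3p^2 - 15p + 18 = ((3/10)p - 3/10)(10p^3 - 20p^2 - 10p - 60) + (0)
Last nonzero remainder: 10p^3 - 20p^2 - 10p - 60. Dividing through by 10 gives the monic gcd p^3 - 2p^2 - p - 6.
Then lcm(f, g) = f·g / gcd(f, g); expanding and making the result monic gives the answer.

36 - 12p - 3p^2 - 20p^3 - 2p^4 + p^6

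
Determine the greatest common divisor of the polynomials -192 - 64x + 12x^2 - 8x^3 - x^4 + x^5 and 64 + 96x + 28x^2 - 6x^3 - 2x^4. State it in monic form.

By polynomial division,
  x^5 - x^4 - 8x^3 + 12x^2 - 64x - 192 = (-(1/2)x + 2)(-2x^4 - 6x^3 + 28x^2 + 96x + 64) + (18x^3 + 4x^2 - 224x - 320)
  -2x^4 - 6x^3 + 28x^2 + 96x + 64 = (-(1/9)x - 25/81)(18x^3 + 4x^2 - 224x - 320) + ((352/81)x^2 - (704/81)x - 2816/81)
  18x^3 + 4x^2 - 224x - 320 = ((729/176)x + 405/44)((352/81)x^2 - (704/81)x - 2816/81) + (0)
Last nonzero remainder: (352/81)x^2 - (704/81)x - 2816/81. Dividing through by 352/81 gives the monic gcd x^2 - 2x - 8.

-8 - 2x + x^2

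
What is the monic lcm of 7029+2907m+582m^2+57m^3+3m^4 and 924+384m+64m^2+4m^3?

16401+9126m+2327m^2+327m^3+26m^4+m^5

Euclidean algorithm in ℚ[m]:
  3m^4+57m^3+582m^2+2907m+7029 = ((3/4)m+9/4)(4m^3+64m^2+384m+924) + (150m^2+1350m+4950)
  4m^3+64m^2+384m+924 = ((2/75)m+14/75)(150m^2+1350m+4950) + (0)
Last nonzero remainder: 150m^2+1350m+4950. Dividing through by 150 gives the monic gcd m^2+9m+33.
Then lcm(f, g) = f·g / gcd(f, g); expanding and making the result monic gives the answer.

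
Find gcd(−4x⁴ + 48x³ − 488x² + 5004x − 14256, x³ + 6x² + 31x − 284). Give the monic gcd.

Repeated division with remainder:
  −4x⁴ + 48x³ − 488x² + 5004x − 14256 = (−4x + 72)(x³ + 6x² + 31x − 284) + (−796x² + 1636x + 6192)
  x³ + 6x² + 31x − 284 = (−(1/796)x − 1603/158404)(−796x² + 1636x + 6192) + ((2191310/39601)x − 8765240/39601)
  −796x² + 1636x + 6192 = (−(15761198/1095655)x − 30651174/1095655)((2191310/39601)x − 8765240/39601) + (0)
Last nonzero remainder: (2191310/39601)x − 8765240/39601. Dividing through by 2191310/39601 gives the monic gcd x − 4.

x − 4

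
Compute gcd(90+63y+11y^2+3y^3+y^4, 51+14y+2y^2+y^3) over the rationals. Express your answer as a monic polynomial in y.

3+y

By polynomial division,
  y^4+3y^3+11y^2+63y+90 = (y+1)(y^3+2y^2+14y+51) + (-5y^2-2y+39)
  y^3+2y^2+14y+51 = (-(1/5)y-8/25)(-5y^2-2y+39) + ((529/25)y+1587/25)
  -5y^2-2y+39 = (-(125/529)y+325/529)((529/25)y+1587/25) + (0)
Last nonzero remainder: (529/25)y+1587/25. Dividing through by 529/25 gives the monic gcd y+3.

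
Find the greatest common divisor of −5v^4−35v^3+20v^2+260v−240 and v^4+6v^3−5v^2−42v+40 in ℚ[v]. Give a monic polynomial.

v^3+v^2−10v+8

Apply the Euclidean algorithm:
  −5v^4−35v^3+20v^2+260v−240 = (−5)(v^4+6v^3−5v^2−42v+40) + (−5v^3−5v^2+50v−40)
  v^4+6v^3−5v^2−42v+40 = (−(1/5)v−1)(−5v^3−5v^2+50v−40) + (0)
Last nonzero remainder: −5v^3−5v^2+50v−40. Dividing through by −5 gives the monic gcd v^3+v^2−10v+8.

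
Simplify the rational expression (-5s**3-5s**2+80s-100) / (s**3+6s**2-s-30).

Apply the Euclidean algorithm:
  -5s**3-5s**2+80s-100 = (-5)(s**3+6s**2-s-30) + (25s**2+75s-250)
  s**3+6s**2-s-30 = ((1/25)s+3/25)(25s**2+75s-250) + (0)
Last nonzero remainder: 25s**2+75s-250. Dividing through by 25 gives the monic gcd s**2+3s-10.
Cancel s**2+3s-10 from numerator and denominator to get the reduced form.

(-5s+10)/(s+3)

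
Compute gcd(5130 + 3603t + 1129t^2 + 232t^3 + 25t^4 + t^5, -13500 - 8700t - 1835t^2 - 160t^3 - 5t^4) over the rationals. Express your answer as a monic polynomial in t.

270 + 147t + 22t^2 + t^3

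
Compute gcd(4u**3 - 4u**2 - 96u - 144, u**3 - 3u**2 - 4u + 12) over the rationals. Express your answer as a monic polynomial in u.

u + 2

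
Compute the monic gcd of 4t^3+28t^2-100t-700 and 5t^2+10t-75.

By polynomial division,
  4t^3+28t^2-100t-700 = ((4/5)t+4)(5t^2+10t-75) + (-80t-400)
  5t^2+10t-75 = (-(1/16)t+3/16)(-80t-400) + (0)
Last nonzero remainder: -80t-400. Dividing through by -80 gives the monic gcd t+5.

t+5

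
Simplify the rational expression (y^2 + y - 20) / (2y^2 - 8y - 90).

Repeated division with remainder:
  y^2 + y - 20 = (1/2)(2y^2 - 8y - 90) + (5y + 25)
  2y^2 - 8y - 90 = ((2/5)y - 18/5)(5y + 25) + (0)
Last nonzero remainder: 5y + 25. Dividing through by 5 gives the monic gcd y + 5.
Cancel y + 5 from numerator and denominator to get the reduced form.

(y - 4)/(2y - 18)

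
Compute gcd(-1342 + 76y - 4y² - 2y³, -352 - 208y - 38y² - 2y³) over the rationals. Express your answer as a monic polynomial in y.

11 + y

Repeated division with remainder:
  -2y³ - 4y² + 76y - 1342 = (-2y³ - 38y² - 208y - 352) + (34y² + 284y - 990)
  -2y³ - 38y² - 208y - 352 = (-(1/17)y - 181/289)(34y² + 284y - 990) + (-(25538/289)y - 280918/289)
  34y² + 284y - 990 = (-(4913/12769)y + 13005/12769)(-(25538/289)y - 280918/289) + (0)
Last nonzero remainder: -(25538/289)y - 280918/289. Dividing through by -25538/289 gives the monic gcd y + 11.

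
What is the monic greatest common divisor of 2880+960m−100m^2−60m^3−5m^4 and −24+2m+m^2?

−24+2m+m^2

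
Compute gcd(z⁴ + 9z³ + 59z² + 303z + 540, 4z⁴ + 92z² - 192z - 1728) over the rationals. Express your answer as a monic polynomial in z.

z³ + 4z² + 39z + 108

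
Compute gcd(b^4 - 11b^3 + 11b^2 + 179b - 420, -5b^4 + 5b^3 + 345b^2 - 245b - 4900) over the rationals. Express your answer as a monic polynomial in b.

b^3 - 8b^2 - 13b + 140

Apply the Euclidean algorithm:
  b^4 - 11b^3 + 11b^2 + 179b - 420 = (-1/5)(-5b^4 + 5b^3 + 345b^2 - 245b - 4900) + (-10b^3 + 80b^2 + 130b - 1400)
  -5b^4 + 5b^3 + 345b^2 - 245b - 4900 = ((1/2)b + 7/2)(-10b^3 + 80b^2 + 130b - 1400) + (0)
Last nonzero remainder: -10b^3 + 80b^2 + 130b - 1400. Dividing through by -10 gives the monic gcd b^3 - 8b^2 - 13b + 140.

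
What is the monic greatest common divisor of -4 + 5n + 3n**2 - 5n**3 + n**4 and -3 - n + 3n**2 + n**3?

-1 + n**2

By polynomial division,
  n**4 - 5n**3 + 3n**2 + 5n - 4 = (n - 8)(n**3 + 3n**2 - n - 3) + (28n**2 - 28)
  n**3 + 3n**2 - n - 3 = ((1/28)n + 3/28)(28n**2 - 28) + (0)
Last nonzero remainder: 28n**2 - 28. Dividing through by 28 gives the monic gcd n**2 - 1.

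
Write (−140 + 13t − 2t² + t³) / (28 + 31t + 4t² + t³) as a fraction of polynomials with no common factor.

(−5 + t)/(1 + t)

Apply the Euclidean algorithm:
  t³ − 2t² + 13t − 140 = (t³ + 4t² + 31t + 28) + (−6t² − 18t − 168)
  t³ + 4t² + 31t + 28 = (−(1/6)t − 1/6)(−6t² − 18t − 168) + (0)
Last nonzero remainder: −6t² − 18t − 168. Dividing through by −6 gives the monic gcd t² + 3t + 28.
Cancel t² + 3t + 28 from numerator and denominator to get the reduced form.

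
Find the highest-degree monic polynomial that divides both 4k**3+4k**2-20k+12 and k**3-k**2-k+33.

k+3

Apply the Euclidean algorithm:
  4k**3+4k**2-20k+12 = (4)(k**3-k**2-k+33) + (8k**2-16k-120)
  k**3-k**2-k+33 = ((1/8)k+1/8)(8k**2-16k-120) + (16k+48)
  8k**2-16k-120 = ((1/2)k-5/2)(16k+48) + (0)
Last nonzero remainder: 16k+48. Dividing through by 16 gives the monic gcd k+3.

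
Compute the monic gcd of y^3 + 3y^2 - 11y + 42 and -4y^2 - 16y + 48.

Apply the Euclidean algorithm:
  y^3 + 3y^2 - 11y + 42 = (-(1/4)y + 1/4)(-4y^2 - 16y + 48) + (5y + 30)
  -4y^2 - 16y + 48 = (-(4/5)y + 8/5)(5y + 30) + (0)
Last nonzero remainder: 5y + 30. Dividing through by 5 gives the monic gcd y + 6.

y + 6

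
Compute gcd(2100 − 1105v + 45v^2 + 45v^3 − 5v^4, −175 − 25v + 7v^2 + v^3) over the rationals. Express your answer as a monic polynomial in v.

Apply the Euclidean algorithm:
  −5v^4 + 45v^3 + 45v^2 − 1105v + 2100 = (−5v + 80)(v^3 + 7v^2 − 25v − 175) + (−640v^2 + 20v + 16100)
  v^3 + 7v^2 − 25v − 175 = (−(1/640)v − 45/4096)(−640v^2 + 20v + 16100) + ((385/1024)v + 1925/1024)
  −640v^2 + 20v + 16100 = (−(131072/77)v + 94208/11)((385/1024)v + 1925/1024) + (0)
Last nonzero remainder: (385/1024)v + 1925/1024. Dividing through by 385/1024 gives the monic gcd v + 5.

5 + v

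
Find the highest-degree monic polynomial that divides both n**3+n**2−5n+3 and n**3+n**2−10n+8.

Euclidean algorithm in ℚ[n]:
  n**3+n**2−5n+3 = (n**3+n**2−10n+8) + (5n−5)
  n**3+n**2−10n+8 = ((1/5)n**2+(2/5)n−8/5)(5n−5) + (0)
Last nonzero remainder: 5n−5. Dividing through by 5 gives the monic gcd n−1.

n−1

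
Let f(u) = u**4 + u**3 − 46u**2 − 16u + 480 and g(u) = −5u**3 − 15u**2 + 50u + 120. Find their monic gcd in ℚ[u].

u + 4

Euclidean algorithm in ℚ[u]:
  u**4 + u**3 − 46u**2 − 16u + 480 = (−(1/5)u + 2/5)(−5u**3 − 15u**2 + 50u + 120) + (−30u**2 − 12u + 432)
  −5u**3 − 15u**2 + 50u + 120 = ((1/6)u + 13/30)(−30u**2 − 12u + 432) + (−(84/5)u − 336/5)
  −30u**2 − 12u + 432 = ((25/14)u − 45/7)(−(84/5)u − 336/5) + (0)
Last nonzero remainder: −(84/5)u − 336/5. Dividing through by −84/5 gives the monic gcd u + 4.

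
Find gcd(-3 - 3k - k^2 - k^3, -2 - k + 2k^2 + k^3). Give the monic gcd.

Euclidean algorithm in ℚ[k]:
  -k^3 - k^2 - 3k - 3 = (-1)(k^3 + 2k^2 - k - 2) + (k^2 - 4k - 5)
  k^3 + 2k^2 - k - 2 = (k + 6)(k^2 - 4k - 5) + (28k + 28)
  k^2 - 4k - 5 = ((1/28)k - 5/28)(28k + 28) + (0)
Last nonzero remainder: 28k + 28. Dividing through by 28 gives the monic gcd k + 1.

1 + k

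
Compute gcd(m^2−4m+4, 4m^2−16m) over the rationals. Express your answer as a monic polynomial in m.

1

Euclidean algorithm in ℚ[m]:
  m^2−4m+4 = (1/4)(4m^2−16m) + (4)
  4m^2−16m = (m^2−4m)(4) + (0)
The last nonzero remainder is the constant 4, so the polynomials are coprime and gcd = 1.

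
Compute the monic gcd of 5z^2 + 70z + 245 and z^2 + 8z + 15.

1

Repeated division with remainder:
  5z^2 + 70z + 245 = (5)(z^2 + 8z + 15) + (30z + 170)
  z^2 + 8z + 15 = ((1/30)z + 7/90)(30z + 170) + (16/9)
  30z + 170 = ((135/8)z + 765/8)(16/9) + (0)
The last nonzero remainder is the constant 16/9, so the polynomials are coprime and gcd = 1.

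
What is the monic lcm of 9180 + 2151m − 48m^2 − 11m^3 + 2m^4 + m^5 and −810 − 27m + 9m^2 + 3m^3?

By polynomial division,
  m^5 + 2m^4 − 11m^3 − 48m^2 + 2151m + 9180 = ((1/3)m^2 − (1/3)m + 1/3)(3m^3 + 9m^2 − 27m − 810) + (210m^2 + 1890m + 9450)
  3m^3 + 9m^2 − 27m − 810 = ((1/70)m − 3/35)(210m^2 + 1890m + 9450) + (0)
Last nonzero remainder: 210m^2 + 1890m + 9450. Dividing through by 210 gives the monic gcd m^2 + 9m + 45.
Then lcm(f, g) = f·g / gcd(f, g); expanding and making the result monic gives the answer.

−55080 − 3726m + 2439m^2 + 18m^3 − 23m^4 − 4m^5 + m^6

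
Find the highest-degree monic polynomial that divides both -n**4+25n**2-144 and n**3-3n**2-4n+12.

n-3

Apply the Euclidean algorithm:
  -n**4+25n**2-144 = (-n-3)(n**3-3n**2-4n+12) + (12n**2-108)
  n**3-3n**2-4n+12 = ((1/12)n-1/4)(12n**2-108) + (5n-15)
  12n**2-108 = ((12/5)n+36/5)(5n-15) + (0)
Last nonzero remainder: 5n-15. Dividing through by 5 gives the monic gcd n-3.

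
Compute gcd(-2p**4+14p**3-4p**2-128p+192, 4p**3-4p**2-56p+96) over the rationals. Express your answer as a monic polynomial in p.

Apply the Euclidean algorithm:
  -2p**4+14p**3-4p**2-128p+192 = (-(1/2)p+3)(4p**3-4p**2-56p+96) + (-20p**2+88p-96)
  4p**3-4p**2-56p+96 = (-(1/5)p-17/25)(-20p**2+88p-96) + (-(384/25)p+768/25)
  -20p**2+88p-96 = ((125/96)p-25/8)(-(384/25)p+768/25) + (0)
Last nonzero remainder: -(384/25)p+768/25. Dividing through by -384/25 gives the monic gcd p-2.

p-2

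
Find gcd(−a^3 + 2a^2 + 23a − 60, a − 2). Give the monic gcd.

1

Apply the Euclidean algorithm:
  −a^3 + 2a^2 + 23a − 60 = (−a^2 + 23)(a − 2) + (−14)
  a − 2 = (−(1/14)a + 1/7)(−14) + (0)
The last nonzero remainder is the constant −14, so the polynomials are coprime and gcd = 1.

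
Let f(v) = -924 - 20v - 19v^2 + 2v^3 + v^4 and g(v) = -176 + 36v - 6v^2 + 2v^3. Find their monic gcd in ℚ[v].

22 + v + v^2

Apply the Euclidean algorithm:
  v^4 + 2v^3 - 19v^2 - 20v - 924 = ((1/2)v + 5/2)(2v^3 - 6v^2 + 36v - 176) + (-22v^2 - 22v - 484)
  2v^3 - 6v^2 + 36v - 176 = (-(1/11)v + 4/11)(-22v^2 - 22v - 484) + (0)
Last nonzero remainder: -22v^2 - 22v - 484. Dividing through by -22 gives the monic gcd v^2 + v + 22.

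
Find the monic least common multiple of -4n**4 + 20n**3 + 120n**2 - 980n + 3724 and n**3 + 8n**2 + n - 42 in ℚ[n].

Repeated division with remainder:
  -4n**4 + 20n**3 + 120n**2 - 980n + 3724 = (-4n + 52)(n**3 + 8n**2 + n - 42) + (-292n**2 - 1200n + 5908)
  n**3 + 8n**2 + n - 42 = (-(1/292)n - 71/5329)(-292n**2 - 1200n + 5908) + ((27950/5329)n + 195650/5329)
  -292n**2 - 1200n + 5908 = (-(778034/13975)n + 2248838/13975)((27950/5329)n + 195650/5329) + (0)
Last nonzero remainder: (27950/5329)n + 195650/5329. Dividing through by 27950/5329 gives the monic gcd n + 7.
Then lcm(f, g) = f·g / gcd(f, g); expanding and making the result monic gives the answer.

n**6 - 4n**5 - 41n**4 + 245n**3 - 506n**2 - 2401n + 5586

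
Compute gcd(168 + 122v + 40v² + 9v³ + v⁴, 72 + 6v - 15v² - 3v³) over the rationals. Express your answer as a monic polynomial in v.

12 + 7v + v²

Repeated division with remainder:
  v⁴ + 9v³ + 40v² + 122v + 168 = (-(1/3)v - 4/3)(-3v³ - 15v² + 6v + 72) + (22v² + 154v + 264)
  -3v³ - 15v² + 6v + 72 = (-(3/22)v + 3/11)(22v² + 154v + 264) + (0)
Last nonzero remainder: 22v² + 154v + 264. Dividing through by 22 gives the monic gcd v² + 7v + 12.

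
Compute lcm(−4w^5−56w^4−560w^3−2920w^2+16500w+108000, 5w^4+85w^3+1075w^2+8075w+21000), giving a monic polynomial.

By polynomial division,
  −4w^5−56w^4−560w^3−2920w^2+16500w+108000 = (−(4/5)w+12/5)(5w^4+85w^3+1075w^2+8075w+21000) + (96w^3+960w^2+13920w+57600)
  5w^4+85w^3+1075w^2+8075w+21000 = ((5/96)w+35/96)(96w^3+960w^2+13920w+57600) + (0)
Last nonzero remainder: 96w^3+960w^2+13920w+57600. Dividing through by 96 gives the monic gcd w^3+10w^2+145w+600.
Then lcm(f, g) = f·g / gcd(f, g); expanding and making the result monic gives the answer.

w^6+21w^5+238w^4+1710w^3+985w^2−55875w−189000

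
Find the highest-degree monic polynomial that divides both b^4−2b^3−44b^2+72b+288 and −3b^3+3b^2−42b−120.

Repeated division with remainder:
  b^4−2b^3−44b^2+72b+288 = (−(1/3)b+1/3)(−3b^3+3b^2−42b−120) + (−59b^2+46b+328)
  −3b^3+3b^2−42b−120 = ((3/59)b−39/3481)(−59b^2+46b+328) + (−(202464/3481)b−404928/3481)
  −59b^2+46b+328 = ((205379/202464)b−142721/50616)(−(202464/3481)b−404928/3481) + (0)
Last nonzero remainder: −(202464/3481)b−404928/3481. Dividing through by −202464/3481 gives the monic gcd b+2.

b+2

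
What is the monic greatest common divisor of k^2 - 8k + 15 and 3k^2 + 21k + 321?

Repeated division with remainder:
  k^2 - 8k + 15 = (1/3)(3k^2 + 21k + 321) + (-15k - 92)
  3k^2 + 21k + 321 = (-(1/5)k - 13/75)(-15k - 92) + (22879/75)
  -15k - 92 = (-(1125/22879)k - 6900/22879)(22879/75) + (0)
The last nonzero remainder is the constant 22879/75, so the polynomials are coprime and gcd = 1.

1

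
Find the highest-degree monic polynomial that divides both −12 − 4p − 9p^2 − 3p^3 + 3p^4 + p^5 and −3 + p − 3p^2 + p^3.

Repeated division with remainder:
  p^5 + 3p^4 − 3p^3 − 9p^2 − 4p − 12 = (p^2 + 6p + 14)(p^3 − 3p^2 + p − 3) + (30p^2 + 30)
  p^3 − 3p^2 + p − 3 = ((1/30)p − 1/10)(30p^2 + 30) + (0)
Last nonzero remainder: 30p^2 + 30. Dividing through by 30 gives the monic gcd p^2 + 1.

1 + p^2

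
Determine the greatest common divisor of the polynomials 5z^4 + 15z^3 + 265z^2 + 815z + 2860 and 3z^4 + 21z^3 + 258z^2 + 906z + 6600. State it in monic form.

z^2 - z + 44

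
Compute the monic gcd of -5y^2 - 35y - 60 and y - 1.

1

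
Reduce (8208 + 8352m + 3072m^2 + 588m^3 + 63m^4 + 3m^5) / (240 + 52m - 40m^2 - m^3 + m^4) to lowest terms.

(684 + 240m + 39m^2 + 3m^3)/(20 - 9m + m^2)

Euclidean algorithm in ℚ[m]:
  3m^5 + 63m^4 + 588m^3 + 3072m^2 + 8352m + 8208 = (3m + 66)(m^4 - m^3 - 40m^2 + 52m + 240) + (774m^3 + 5556m^2 + 4200m - 7632)
  m^4 - m^3 - 40m^2 + 52m + 240 = ((1/774)m - 1055/99846)(774m^3 + 5556m^2 + 4200m - 7632) + ((220990/16641)m^2 + (1767920/16641)m + 883960/5547)
  774m^3 + 5556m^2 + 4200m - 7632 = ((6440067/110495)m - 5291838/110495)((220990/16641)m^2 + (1767920/16641)m + 883960/5547) + (0)
Last nonzero remainder: (220990/16641)m^2 + (1767920/16641)m + 883960/5547. Dividing through by 220990/16641 gives the monic gcd m^2 + 8m + 12.
Cancel m^2 + 8m + 12 from numerator and denominator to get the reduced form.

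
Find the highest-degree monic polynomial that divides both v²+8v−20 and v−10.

1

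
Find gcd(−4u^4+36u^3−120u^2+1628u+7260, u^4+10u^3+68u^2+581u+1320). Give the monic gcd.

By polynomial division,
  −4u^4+36u^3−120u^2+1628u+7260 = (−4)(u^4+10u^3+68u^2+581u+1320) + (76u^3+152u^2+3952u+12540)
  u^4+10u^3+68u^2+581u+1320 = ((1/76)u+2/19)(76u^3+152u^2+3952u+12540) + (0)
Last nonzero remainder: 76u^3+152u^2+3952u+12540. Dividing through by 76 gives the monic gcd u^3+2u^2+52u+165.

u^3+2u^2+52u+165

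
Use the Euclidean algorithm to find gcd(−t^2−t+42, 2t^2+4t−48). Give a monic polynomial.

1

Apply the Euclidean algorithm:
  −t^2−t+42 = (−1/2)(2t^2+4t−48) + (t+18)
  2t^2+4t−48 = (2t−32)(t+18) + (528)
  t+18 = ((1/528)t+3/88)(528) + (0)
The last nonzero remainder is the constant 528, so the polynomials are coprime and gcd = 1.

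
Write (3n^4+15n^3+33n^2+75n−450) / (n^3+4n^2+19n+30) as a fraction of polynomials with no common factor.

Euclidean algorithm in ℚ[n]:
  3n^4+15n^3+33n^2+75n−450 = (3n+3)(n^3+4n^2+19n+30) + (−36n^2−72n−540)
  n^3+4n^2+19n+30 = (−(1/36)n−1/18)(−36n^2−72n−540) + (0)
Last nonzero remainder: −36n^2−72n−540. Dividing through by −36 gives the monic gcd n^2+2n+15.
Cancel n^2+2n+15 from numerator and denominator to get the reduced form.

(3n^2+9n−30)/(n+2)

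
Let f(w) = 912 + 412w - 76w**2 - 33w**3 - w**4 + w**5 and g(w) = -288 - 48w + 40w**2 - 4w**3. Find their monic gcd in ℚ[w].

Euclidean algorithm in ℚ[w]:
  w**5 - w**4 - 33w**3 - 76w**2 + 412w + 912 = (-(1/4)w**2 - (9/4)w - 45/4)(-4w**3 + 40w**2 - 48w - 288) + (194w**2 - 776w - 2328)
  -4w**3 + 40w**2 - 48w - 288 = (-(2/97)w + 12/97)(194w**2 - 776w - 2328) + (0)
Last nonzero remainder: 194w**2 - 776w - 2328. Dividing through by 194 gives the monic gcd w**2 - 4w - 12.

-12 - 4w + w**2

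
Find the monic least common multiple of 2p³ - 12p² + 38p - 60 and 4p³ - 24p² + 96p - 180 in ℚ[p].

Euclidean algorithm in ℚ[p]:
  2p³ - 12p² + 38p - 60 = (1/2)(4p³ - 24p² + 96p - 180) + (-10p + 30)
  4p³ - 24p² + 96p - 180 = (-(2/5)p² + (6/5)p - 6)(-10p + 30) + (0)
Last nonzero remainder: -10p + 30. Dividing through by -10 gives the monic gcd p - 3.
Then lcm(f, g) = f·g / gcd(f, g); expanding and making the result monic gives the answer.

p⁵ - 9p⁴ + 52p³ - 177p² + 375p - 450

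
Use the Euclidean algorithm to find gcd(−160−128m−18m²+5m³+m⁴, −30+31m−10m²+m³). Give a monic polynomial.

By polynomial division,
  m⁴+5m³−18m²−128m−160 = (m+15)(m³−10m²+31m−30) + (101m²−563m+290)
  m³−10m²+31m−30 = ((1/101)m−447/10201)(101m²−563m+290) + ((35280/10201)m−176400/10201)
  101m²−563m+290 = ((1030301/35280)m−295829/17640)((35280/10201)m−176400/10201) + (0)
Last nonzero remainder: (35280/10201)m−176400/10201. Dividing through by 35280/10201 gives the monic gcd m−5.

−5+m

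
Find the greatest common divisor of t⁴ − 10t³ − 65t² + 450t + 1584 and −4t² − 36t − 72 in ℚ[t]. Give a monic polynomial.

Apply the Euclidean algorithm:
  t⁴ − 10t³ − 65t² + 450t + 1584 = (−(1/4)t² + (19/4)t − 22)(−4t² − 36t − 72) + (0)
Last nonzero remainder: −4t² − 36t − 72. Dividing through by −4 gives the monic gcd t² + 9t + 18.

t² + 9t + 18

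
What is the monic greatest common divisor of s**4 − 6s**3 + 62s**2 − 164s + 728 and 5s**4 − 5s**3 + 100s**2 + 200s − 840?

Euclidean algorithm in ℚ[s]:
  s**4 − 6s**3 + 62s**2 − 164s + 728 = (1/5)(5s**4 − 5s**3 + 100s**2 + 200s − 840) + (−5s**3 + 42s**2 − 204s + 896)
  5s**4 − 5s**3 + 100s**2 + 200s − 840 = (−s − 37/5)(−5s**3 + 42s**2 − 204s + 896) + ((1034/5)s**2 − (2068/5)s + 28952/5)
  −5s**3 + 42s**2 − 204s + 896 = (−(25/1034)s + 80/517)((1034/5)s**2 − (2068/5)s + 28952/5) + (0)
Last nonzero remainder: (1034/5)s**2 − (2068/5)s + 28952/5. Dividing through by 1034/5 gives the monic gcd s**2 − 2s + 28.

s**2 − 2s + 28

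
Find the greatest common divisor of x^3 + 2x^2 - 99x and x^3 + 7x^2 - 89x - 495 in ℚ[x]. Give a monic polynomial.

Repeated division with remainder:
  x^3 + 2x^2 - 99x = (x^3 + 7x^2 - 89x - 495) + (-5x^2 - 10x + 495)
  x^3 + 7x^2 - 89x - 495 = (-(1/5)x - 1)(-5x^2 - 10x + 495) + (0)
Last nonzero remainder: -5x^2 - 10x + 495. Dividing through by -5 gives the monic gcd x^2 + 2x - 99.

x^2 + 2x - 99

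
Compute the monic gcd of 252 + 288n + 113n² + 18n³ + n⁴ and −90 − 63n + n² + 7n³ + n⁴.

6 + 5n + n²

Euclidean algorithm in ℚ[n]:
  n⁴ + 18n³ + 113n² + 288n + 252 = (n⁴ + 7n³ + n² − 63n − 90) + (11n³ + 112n² + 351n + 342)
  n⁴ + 7n³ + n² − 63n − 90 = ((1/11)n − 35/121)(11n³ + 112n² + 351n + 342) + ((180/121)n² + (900/121)n + 1080/121)
  11n³ + 112n² + 351n + 342 = ((1331/180)n + 2299/60)((180/121)n² + (900/121)n + 1080/121) + (0)
Last nonzero remainder: (180/121)n² + (900/121)n + 1080/121. Dividing through by 180/121 gives the monic gcd n² + 5n + 6.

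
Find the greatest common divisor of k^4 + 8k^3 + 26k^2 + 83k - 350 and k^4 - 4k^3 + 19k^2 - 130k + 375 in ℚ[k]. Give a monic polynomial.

Apply the Euclidean algorithm:
  k^4 + 8k^3 + 26k^2 + 83k - 350 = (k^4 - 4k^3 + 19k^2 - 130k + 375) + (12k^3 + 7k^2 + 213k - 725)
  k^4 - 4k^3 + 19k^2 - 130k + 375 = ((1/12)k - 55/144)(12k^3 + 7k^2 + 213k - 725) + ((565/144)k^2 + (565/48)k + 14125/144)
  12k^3 + 7k^2 + 213k - 725 = ((1728/565)k - 4176/565)((565/144)k^2 + (565/48)k + 14125/144) + (0)
Last nonzero remainder: (565/144)k^2 + (565/48)k + 14125/144. Dividing through by 565/144 gives the monic gcd k^2 + 3k + 25.

k^2 + 3k + 25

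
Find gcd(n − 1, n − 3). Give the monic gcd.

1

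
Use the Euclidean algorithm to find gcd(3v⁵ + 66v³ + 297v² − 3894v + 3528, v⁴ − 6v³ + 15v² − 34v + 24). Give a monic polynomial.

v² − 5v + 4

Apply the Euclidean algorithm:
  3v⁵ + 66v³ + 297v² − 3894v + 3528 = (3v + 18)(v⁴ − 6v³ + 15v² − 34v + 24) + (129v³ + 129v² − 3354v + 3096)
  v⁴ − 6v³ + 15v² − 34v + 24 = ((1/129)v − 7/129)(129v³ + 129v² − 3354v + 3096) + (48v² − 240v + 192)
  129v³ + 129v² − 3354v + 3096 = ((43/16)v + 129/8)(48v² − 240v + 192) + (0)
Last nonzero remainder: 48v² − 240v + 192. Dividing through by 48 gives the monic gcd v² − 5v + 4.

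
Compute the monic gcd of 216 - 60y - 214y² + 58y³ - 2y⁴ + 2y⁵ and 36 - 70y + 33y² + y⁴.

Repeated division with remainder:
  2y⁵ - 2y⁴ + 58y³ - 214y² - 60y + 216 = (2y - 2)(y⁴ + 33y² - 70y + 36) + (-8y³ - 8y² - 272y + 288)
  y⁴ + 33y² - 70y + 36 = (-(1/8)y + 1/8)(-8y³ - 8y² - 272y + 288) + (0)
Last nonzero remainder: -8y³ - 8y² - 272y + 288. Dividing through by -8 gives the monic gcd y³ + y² + 34y - 36.

-36 + 34y + y² + y³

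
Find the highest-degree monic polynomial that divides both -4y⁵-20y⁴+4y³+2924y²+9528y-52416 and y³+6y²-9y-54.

By polynomial division,
  -4y⁵-20y⁴+4y³+2924y²+9528y-52416 = (-4y²+4y-56)(y³+6y²-9y-54) + (3080y²+9240y-55440)
  y³+6y²-9y-54 = ((1/3080)y+3/3080)(3080y²+9240y-55440) + (0)
Last nonzero remainder: 3080y²+9240y-55440. Dividing through by 3080 gives the monic gcd y²+3y-18.

y²+3y-18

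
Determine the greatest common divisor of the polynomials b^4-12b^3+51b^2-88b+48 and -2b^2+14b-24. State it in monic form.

Apply the Euclidean algorithm:
  b^4-12b^3+51b^2-88b+48 = (-(1/2)b^2+(5/2)b-2)(-2b^2+14b-24) + (0)
Last nonzero remainder: -2b^2+14b-24. Dividing through by -2 gives the monic gcd b^2-7b+12.

b^2-7b+12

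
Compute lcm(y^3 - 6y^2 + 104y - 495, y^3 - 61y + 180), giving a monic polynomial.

Euclidean algorithm in ℚ[y]:
  y^3 - 6y^2 + 104y - 495 = (y^3 - 61y + 180) + (-6y^2 + 165y - 675)
  y^3 - 61y + 180 = (-(1/6)y - 55/12)(-6y^2 + 165y - 675) + ((2331/4)y - 11655/4)
  -6y^2 + 165y - 675 = (-(8/777)y + 60/259)((2331/4)y - 11655/4) + (0)
Last nonzero remainder: (2331/4)y - 11655/4. Dividing through by 2331/4 gives the monic gcd y - 5.
Then lcm(f, g) = f·g / gcd(f, g); expanding and making the result monic gives the answer.

y^5 - y^4 + 38y^3 + 241y^2 - 6219y + 17820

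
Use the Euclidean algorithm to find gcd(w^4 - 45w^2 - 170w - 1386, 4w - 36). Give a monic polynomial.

Apply the Euclidean algorithm:
  w^4 - 45w^2 - 170w - 1386 = ((1/4)w^3 + (9/4)w^2 + 9w + 77/2)(4w - 36) + (0)
Last nonzero remainder: 4w - 36. Dividing through by 4 gives the monic gcd w - 9.

w - 9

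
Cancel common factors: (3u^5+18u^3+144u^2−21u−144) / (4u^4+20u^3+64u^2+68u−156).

By polynomial division,
  3u^5+18u^3+144u^2−21u−144 = ((3/4)u−15/4)(4u^4+20u^3+64u^2+68u−156) + (45u^3+333u^2+351u−729)
  4u^4+20u^3+64u^2+68u−156 = ((4/45)u−16/75)(45u^3+333u^2+351u−729) + ((2596/25)u^2+(5192/25)u−7788/25)
  45u^3+333u^2+351u−729 = ((1125/2596)u+6075/2596)((2596/25)u^2+(5192/25)u−7788/25) + (0)
Last nonzero remainder: (2596/25)u^2+(5192/25)u−7788/25. Dividing through by 2596/25 gives the monic gcd u^2+2u−3.
Cancel u^2+2u−3 from numerator and denominator to get the reduced form.

(3u^3−6u^2+39u+48)/(4u^2+12u+52)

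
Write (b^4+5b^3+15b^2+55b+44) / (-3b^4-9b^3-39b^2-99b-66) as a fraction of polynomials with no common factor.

By polynomial division,
  b^4+5b^3+15b^2+55b+44 = (-1/3)(-3b^4-9b^3-39b^2-99b-66) + (2b^3+2b^2+22b+22)
  -3b^4-9b^3-39b^2-99b-66 = (-(3/2)b-3)(2b^3+2b^2+22b+22) + (0)
Last nonzero remainder: 2b^3+2b^2+22b+22. Dividing through by 2 gives the monic gcd b^3+b^2+11b+11.
Cancel b^3+b^2+11b+11 from numerator and denominator to get the reduced form.

(-b-4)/(3b+6)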